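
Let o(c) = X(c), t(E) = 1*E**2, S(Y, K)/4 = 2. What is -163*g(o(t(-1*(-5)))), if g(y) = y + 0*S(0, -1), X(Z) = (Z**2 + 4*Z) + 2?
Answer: -118501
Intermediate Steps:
S(Y, K) = 8 (S(Y, K) = 4*2 = 8)
t(E) = E**2
X(Z) = 2 + Z**2 + 4*Z
o(c) = 2 + c**2 + 4*c
g(y) = y (g(y) = y + 0*8 = y + 0 = y)
-163*g(o(t(-1*(-5)))) = -163*(2 + ((-1*(-5))**2)**2 + 4*(-1*(-5))**2) = -163*(2 + (5**2)**2 + 4*5**2) = -163*(2 + 25**2 + 4*25) = -163*(2 + 625 + 100) = -163*727 = -118501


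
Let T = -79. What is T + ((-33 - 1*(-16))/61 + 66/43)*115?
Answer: 171708/2623 ≈ 65.462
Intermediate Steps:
T + ((-33 - 1*(-16))/61 + 66/43)*115 = -79 + ((-33 - 1*(-16))/61 + 66/43)*115 = -79 + ((-33 + 16)*(1/61) + 66*(1/43))*115 = -79 + (-17*1/61 + 66/43)*115 = -79 + (-17/61 + 66/43)*115 = -79 + (3295/2623)*115 = -79 + 378925/2623 = 171708/2623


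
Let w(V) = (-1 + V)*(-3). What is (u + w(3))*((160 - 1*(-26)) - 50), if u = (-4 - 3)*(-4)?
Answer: 2992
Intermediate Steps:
w(V) = 3 - 3*V
u = 28 (u = -7*(-4) = 28)
(u + w(3))*((160 - 1*(-26)) - 50) = (28 + (3 - 3*3))*((160 - 1*(-26)) - 50) = (28 + (3 - 9))*((160 + 26) - 50) = (28 - 6)*(186 - 50) = 22*136 = 2992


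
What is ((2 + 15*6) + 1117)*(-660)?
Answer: -797940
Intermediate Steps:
((2 + 15*6) + 1117)*(-660) = ((2 + 90) + 1117)*(-660) = (92 + 1117)*(-660) = 1209*(-660) = -797940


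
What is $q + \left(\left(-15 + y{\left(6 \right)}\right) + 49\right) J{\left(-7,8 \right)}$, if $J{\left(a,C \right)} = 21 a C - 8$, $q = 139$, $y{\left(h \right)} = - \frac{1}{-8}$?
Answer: $-40265$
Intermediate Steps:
$y{\left(h \right)} = \frac{1}{8}$ ($y{\left(h \right)} = \left(-1\right) \left(- \frac{1}{8}\right) = \frac{1}{8}$)
$J{\left(a,C \right)} = -8 + 21 C a$ ($J{\left(a,C \right)} = 21 C a - 8 = -8 + 21 C a$)
$q + \left(\left(-15 + y{\left(6 \right)}\right) + 49\right) J{\left(-7,8 \right)} = 139 + \left(\left(-15 + \frac{1}{8}\right) + 49\right) \left(-8 + 21 \cdot 8 \left(-7\right)\right) = 139 + \left(- \frac{119}{8} + 49\right) \left(-8 - 1176\right) = 139 + \frac{273}{8} \left(-1184\right) = 139 - 40404 = -40265$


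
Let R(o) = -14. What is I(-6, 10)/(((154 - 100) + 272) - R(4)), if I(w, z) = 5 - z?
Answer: -1/68 ≈ -0.014706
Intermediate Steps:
I(-6, 10)/(((154 - 100) + 272) - R(4)) = (5 - 1*10)/(((154 - 100) + 272) - 1*(-14)) = (5 - 10)/((54 + 272) + 14) = -5/(326 + 14) = -5/340 = -5*1/340 = -1/68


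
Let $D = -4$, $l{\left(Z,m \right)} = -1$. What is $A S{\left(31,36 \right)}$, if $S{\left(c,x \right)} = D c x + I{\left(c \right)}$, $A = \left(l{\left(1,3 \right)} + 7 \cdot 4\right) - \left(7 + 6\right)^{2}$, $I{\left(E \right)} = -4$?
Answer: $634456$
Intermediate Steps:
$A = -142$ ($A = \left(-1 + 7 \cdot 4\right) - \left(7 + 6\right)^{2} = \left(-1 + 28\right) - 13^{2} = 27 - 169 = -142$)
$S{\left(c,x \right)} = -4 - 4 c x$ ($S{\left(c,x \right)} = - 4 c x - 4 = -4 - 4 c x$)
$A S{\left(31,36 \right)} = - 142 \left(-4 - 124 \cdot 36\right) = - 142 \left(-4 - 4464\right) = \left(-142\right) \left(-4468\right) = 634456$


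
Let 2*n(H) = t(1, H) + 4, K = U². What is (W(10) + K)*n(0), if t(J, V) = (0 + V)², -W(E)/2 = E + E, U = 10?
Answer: 120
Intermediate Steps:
K = 100 (K = 10² = 100)
W(E) = -4*E (W(E) = -2*(E + E) = -4*E)
t(J, V) = V²
n(H) = 2 + H²/2 (n(H) = (H² + 4)/2 = (4 + H²)/2 = 2 + H²/2)
(W(10) + K)*n(0) = (-4*10 + 100)*(2 + (½)*0²) = (-40 + 100)*(2 + (½)*0) = 60*(2 + 0) = 60*2 = 120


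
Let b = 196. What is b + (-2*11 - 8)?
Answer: 166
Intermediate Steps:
b + (-2*11 - 8) = 196 + (-2*11 - 8) = 196 + (-22 - 8) = 196 - 30 = 166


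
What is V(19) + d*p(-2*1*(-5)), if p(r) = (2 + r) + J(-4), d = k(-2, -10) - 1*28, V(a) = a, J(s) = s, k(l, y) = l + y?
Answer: -301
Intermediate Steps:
d = -40 (d = (-2 - 10) - 1*28 = -12 - 28 = -40)
p(r) = -2 + r (p(r) = (2 + r) - 4 = -2 + r)
V(19) + d*p(-2*1*(-5)) = 19 - 40*(-2 - 2*1*(-5)) = 19 - 40*(-2 - 2*(-5)) = 19 - 40*(-2 + 10) = 19 - 40*8 = 19 - 320 = -301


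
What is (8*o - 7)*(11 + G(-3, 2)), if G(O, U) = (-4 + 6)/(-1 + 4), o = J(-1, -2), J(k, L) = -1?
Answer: -175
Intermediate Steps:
o = -1
G(O, U) = 2/3
(8*o - 7)*(11 + G(-3, 2)) = (8*(-1) - 7)*(11 + 2/3) = (-8 - 7)*(35/3) = -15*35/3 = -175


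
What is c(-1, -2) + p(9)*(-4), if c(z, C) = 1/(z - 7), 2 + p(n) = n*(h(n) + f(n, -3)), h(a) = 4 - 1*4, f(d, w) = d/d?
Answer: -225/8 ≈ -28.125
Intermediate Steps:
f(d, w) = 1
h(a) = 0 (h(a) = 4 - 4 = 0)
p(n) = -2 + n (p(n) = -2 + n*(0 + 1) = -2 + n*1 = -2 + n)
c(z, C) = 1/(-7 + z)
c(-1, -2) + p(9)*(-4) = 1/(-7 - 1) + (-2 + 9)*(-4) = 1/(-8) + 7*(-4) = -⅛ - 28 = -225/8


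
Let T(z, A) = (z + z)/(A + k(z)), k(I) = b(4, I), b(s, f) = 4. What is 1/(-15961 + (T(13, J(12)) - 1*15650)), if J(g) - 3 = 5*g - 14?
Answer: -53/1675357 ≈ -3.1635e-5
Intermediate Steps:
k(I) = 4
J(g) = -11 + 5*g (J(g) = 3 + (5*g - 14) = 3 + (-14 + 5*g) = -11 + 5*g)
T(z, A) = 2*z/(4 + A) (T(z, A) = (z + z)/(A + 4) = (2*z)/(4 + A) = 2*z/(4 + A))
1/(-15961 + (T(13, J(12)) - 1*15650)) = 1/(-15961 + (2*13/(4 + (-11 + 5*12)) - 1*15650)) = 1/(-15961 + (2*13/(4 + (-11 + 60)) - 15650)) = 1/(-15961 + (2*13/(4 + 49) - 15650)) = 1/(-15961 + (2*13/53 - 15650)) = 1/(-15961 + (2*13*(1/53) - 15650)) = 1/(-15961 + (26/53 - 15650)) = 1/(-15961 - 829424/53) = 1/(-1675357/53) = -53/1675357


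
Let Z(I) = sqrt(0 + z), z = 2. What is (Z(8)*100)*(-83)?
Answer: -8300*sqrt(2) ≈ -11738.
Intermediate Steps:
Z(I) = sqrt(2) (Z(I) = sqrt(0 + 2) = sqrt(2))
(Z(8)*100)*(-83) = (sqrt(2)*100)*(-83) = (100*sqrt(2))*(-83) = -8300*sqrt(2)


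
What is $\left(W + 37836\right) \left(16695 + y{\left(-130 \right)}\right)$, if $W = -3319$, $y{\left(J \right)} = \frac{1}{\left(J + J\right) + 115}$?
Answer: $\frac{83557856158}{145} \approx 5.7626 \cdot 10^{8}$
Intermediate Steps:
$y{\left(J \right)} = \frac{1}{115 + 2 J}$ ($y{\left(J \right)} = \frac{1}{2 J + 115} = \frac{1}{115 + 2 J}$)
$\left(W + 37836\right) \left(16695 + y{\left(-130 \right)}\right) = \left(-3319 + 37836\right) \left(16695 + \frac{1}{115 + 2 \left(-130\right)}\right) = 34517 \left(16695 + \frac{1}{115 - 260}\right) = 34517 \left(16695 + \frac{1}{-145}\right) = 34517 \left(16695 - \frac{1}{145}\right) = 34517 \cdot \frac{2420774}{145} = \frac{83557856158}{145}$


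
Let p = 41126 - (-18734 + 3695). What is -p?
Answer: -56165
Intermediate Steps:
p = 56165 (p = 41126 - 1*(-15039) = 41126 + 15039 = 56165)
-p = -1*56165 = -56165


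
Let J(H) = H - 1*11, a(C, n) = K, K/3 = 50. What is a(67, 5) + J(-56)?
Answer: 83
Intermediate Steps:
K = 150 (K = 3*50 = 150)
a(C, n) = 150
J(H) = -11 + H (J(H) = H - 11 = -11 + H)
a(67, 5) + J(-56) = 150 + (-11 - 56) = 150 - 67 = 83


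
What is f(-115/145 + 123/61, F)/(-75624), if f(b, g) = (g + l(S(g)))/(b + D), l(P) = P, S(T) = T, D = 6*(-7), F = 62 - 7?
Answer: 97295/2727530808 ≈ 3.5671e-5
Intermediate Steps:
F = 55
D = -42
f(b, g) = 2*g/(-42 + b) (f(b, g) = (g + g)/(b - 42) = (2*g)/(-42 + b) = 2*g/(-42 + b))
f(-115/145 + 123/61, F)/(-75624) = (2*55/(-42 + (-115/145 + 123/61)))/(-75624) = (2*55/(-42 + (-115*1/145 + 123*(1/61))))*(-1/75624) = (2*55/(-42 + (-23/29 + 123/61)))*(-1/75624) = (2*55/(-42 + 2164/1769))*(-1/75624) = (2*55/(-72134/1769))*(-1/75624) = (2*55*(-1769/72134))*(-1/75624) = -97295/36067*(-1/75624) = 97295/2727530808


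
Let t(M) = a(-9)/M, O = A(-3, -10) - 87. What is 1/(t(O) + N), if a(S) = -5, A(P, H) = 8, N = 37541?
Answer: 79/2965744 ≈ 2.6637e-5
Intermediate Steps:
O = -79 (O = 8 - 87 = -79)
t(M) = -5/M
1/(t(O) + N) = 1/(-5/(-79) + 37541) = 1/(-5*(-1/79) + 37541) = 1/(5/79 + 37541) = 1/(2965744/79) = 79/2965744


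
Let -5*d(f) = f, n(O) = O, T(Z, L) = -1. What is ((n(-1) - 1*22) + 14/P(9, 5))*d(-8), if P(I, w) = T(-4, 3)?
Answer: -296/5 ≈ -59.200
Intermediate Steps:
P(I, w) = -1
d(f) = -f/5
((n(-1) - 1*22) + 14/P(9, 5))*d(-8) = ((-1 - 1*22) + 14/(-1))*(-⅕*(-8)) = ((-1 - 22) + 14*(-1))*(8/5) = (-23 - 14)*(8/5) = -37*8/5 = -296/5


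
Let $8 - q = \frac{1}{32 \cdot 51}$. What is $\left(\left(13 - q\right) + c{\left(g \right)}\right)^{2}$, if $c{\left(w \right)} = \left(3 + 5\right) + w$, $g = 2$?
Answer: $\frac{599319361}{2663424} \approx 225.02$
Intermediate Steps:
$q = \frac{13055}{1632}$ ($q = 8 - \frac{1}{32 \cdot 51} = 8 - \frac{1}{32} \cdot \frac{1}{51} = 8 - \frac{1}{1632} = \frac{13055}{1632} \approx 7.9994$)
$c{\left(w \right)} = 8 + w$
$\left(\left(13 - q\right) + c{\left(g \right)}\right)^{2} = \left(\left(13 - \frac{13055}{1632}\right) + \left(8 + 2\right)\right)^{2} = \left(\left(13 - \frac{13055}{1632}\right) + 10\right)^{2} = \left(\frac{8161}{1632} + 10\right)^{2} = \left(\frac{24481}{1632}\right)^{2} = \frac{599319361}{2663424}$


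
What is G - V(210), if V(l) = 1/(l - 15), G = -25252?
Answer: -4924141/195 ≈ -25252.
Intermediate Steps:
V(l) = 1/(-15 + l)
G - V(210) = -25252 - 1/(-15 + 210) = -25252 - 1/195 = -4924141/195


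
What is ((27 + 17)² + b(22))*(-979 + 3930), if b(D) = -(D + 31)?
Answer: 5556733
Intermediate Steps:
b(D) = -31 - D (b(D) = -(31 + D) = -31 - D)
((27 + 17)² + b(22))*(-979 + 3930) = ((27 + 17)² + (-31 - 1*22))*(-979 + 3930) = (44² + (-31 - 22))*2951 = (1936 - 53)*2951 = 1883*2951 = 5556733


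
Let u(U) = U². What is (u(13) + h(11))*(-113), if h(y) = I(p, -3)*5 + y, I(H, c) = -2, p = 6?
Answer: -19210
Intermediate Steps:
h(y) = -10 + y (h(y) = -2*5 + y = -10 + y)
(u(13) + h(11))*(-113) = (13² + (-10 + 11))*(-113) = (169 + 1)*(-113) = 170*(-113) = -19210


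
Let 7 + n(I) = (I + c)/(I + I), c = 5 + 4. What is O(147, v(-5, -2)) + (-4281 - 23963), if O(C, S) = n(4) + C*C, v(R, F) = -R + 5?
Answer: -53123/8 ≈ -6640.4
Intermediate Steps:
c = 9
v(R, F) = 5 - R
n(I) = -7 + (9 + I)/(2*I) (n(I) = -7 + (I + 9)/(I + I) = -7 + (9 + I)/((2*I)) = -7 + (9 + I)*(1/(2*I)) = -7 + (9 + I)/(2*I))
O(C, S) = -43/8 + C**2 (O(C, S) = (1/2)*(9 - 13*4)/4 + C*C = (1/2)*(1/4)*(9 - 52) + C**2 = (1/2)*(1/4)*(-43) + C**2 = -43/8 + C**2)
O(147, v(-5, -2)) + (-4281 - 23963) = (-43/8 + 147**2) + (-4281 - 23963) = (-43/8 + 21609) - 28244 = 172829/8 - 28244 = -53123/8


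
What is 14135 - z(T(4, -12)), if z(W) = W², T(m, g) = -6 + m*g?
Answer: 11219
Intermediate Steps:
T(m, g) = -6 + g*m
14135 - z(T(4, -12)) = 14135 - (-6 - 12*4)² = 14135 - (-6 - 48)² = 14135 - 1*(-54)² = 14135 - 1*2916 = 14135 - 2916 = 11219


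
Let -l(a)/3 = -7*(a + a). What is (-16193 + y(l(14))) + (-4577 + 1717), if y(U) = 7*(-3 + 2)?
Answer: -19060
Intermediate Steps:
l(a) = 42*a (l(a) = -(-21)*(a + a) = -(-21)*2*a = -(-42)*a = 42*a)
y(U) = -7 (y(U) = 7*(-1) = -7)
(-16193 + y(l(14))) + (-4577 + 1717) = (-16193 - 7) + (-4577 + 1717) = -16200 - 2860 = -19060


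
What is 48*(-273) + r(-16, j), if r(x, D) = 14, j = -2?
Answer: -13090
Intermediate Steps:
48*(-273) + r(-16, j) = 48*(-273) + 14 = -13104 + 14 = -13090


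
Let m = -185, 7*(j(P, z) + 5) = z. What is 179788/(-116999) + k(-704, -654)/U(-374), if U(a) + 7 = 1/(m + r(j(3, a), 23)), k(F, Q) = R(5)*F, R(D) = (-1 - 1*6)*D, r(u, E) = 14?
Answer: -246591826292/70082401 ≈ -3518.6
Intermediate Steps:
j(P, z) = -5 + z/7
R(D) = -7*D (R(D) = (-1 - 6)*D = -7*D)
k(F, Q) = -35*F (k(F, Q) = (-7*5)*F = -35*F)
U(a) = -1198/171 (U(a) = -7 + 1/(-185 + 14) = -7 + 1/(-171) = -7 - 1/171 = -1198/171)
179788/(-116999) + k(-704, -654)/U(-374) = 179788/(-116999) + (-35*(-704))/(-1198/171) = 179788*(-1/116999) + 24640*(-171/1198) = -179788/116999 - 2106720/599 = -246591826292/70082401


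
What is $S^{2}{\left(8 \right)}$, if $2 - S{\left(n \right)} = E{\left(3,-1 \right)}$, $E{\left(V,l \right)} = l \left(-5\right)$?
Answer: $9$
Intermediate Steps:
$E{\left(V,l \right)} = - 5 l$
$S{\left(n \right)} = -3$ ($S{\left(n \right)} = 2 - \left(-5\right) \left(-1\right) = 2 - 5 = -3$)
$S^{2}{\left(8 \right)} = \left(-3\right)^{2} = 9$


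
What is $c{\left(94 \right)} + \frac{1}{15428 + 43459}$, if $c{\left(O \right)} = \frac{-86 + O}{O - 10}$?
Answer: $\frac{39265}{412209} \approx 0.095255$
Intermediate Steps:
$c{\left(O \right)} = \frac{-86 + O}{-10 + O}$
$c{\left(94 \right)} + \frac{1}{15428 + 43459} = \frac{-86 + 94}{-10 + 94} + \frac{1}{15428 + 43459} = \frac{1}{84} \cdot 8 + \frac{1}{58887} = \frac{2}{21} + \frac{1}{58887} = \frac{39265}{412209}$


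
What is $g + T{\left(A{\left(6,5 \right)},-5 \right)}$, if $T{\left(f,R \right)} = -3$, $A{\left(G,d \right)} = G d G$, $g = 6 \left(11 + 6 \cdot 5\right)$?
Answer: $243$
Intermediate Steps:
$g = 246$ ($g = 6 \left(11 + 30\right) = 6 \cdot 41 = 246$)
$A{\left(G,d \right)} = d G^{2}$
$g + T{\left(A{\left(6,5 \right)},-5 \right)} = 246 - 3 = 243$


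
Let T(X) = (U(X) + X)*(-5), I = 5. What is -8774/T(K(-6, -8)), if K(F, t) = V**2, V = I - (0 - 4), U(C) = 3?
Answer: 4387/210 ≈ 20.890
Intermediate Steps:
V = 9 (V = 5 - (0 - 4) = 5 - 1*(-4) = 5 + 4 = 9)
K(F, t) = 81 (K(F, t) = 9**2 = 81)
T(X) = -15 - 5*X (T(X) = (3 + X)*(-5) = -15 - 5*X)
-8774/T(K(-6, -8)) = -8774/(-15 - 5*81) = -8774/(-15 - 405) = -8774/(-420) = -8774*(-1/420) = 4387/210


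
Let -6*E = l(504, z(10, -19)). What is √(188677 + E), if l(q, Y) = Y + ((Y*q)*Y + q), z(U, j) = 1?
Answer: √6786318/6 ≈ 434.18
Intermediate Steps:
l(q, Y) = Y + q + q*Y² (l(q, Y) = Y + (q*Y² + q) = Y + (q + q*Y²) = Y + q + q*Y²)
E = -1009/6 (E = -(1 + 504 + 504*1²)/6 = -(1 + 504 + 504*1)/6 = -(1 + 504 + 504)/6 = -⅙*1009 = -1009/6 ≈ -168.17)
√(188677 + E) = √(188677 - 1009/6) = √(1131053/6) = √6786318/6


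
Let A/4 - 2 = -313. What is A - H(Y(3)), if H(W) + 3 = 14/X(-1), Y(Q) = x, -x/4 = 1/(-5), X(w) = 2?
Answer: -1248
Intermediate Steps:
A = -1244 (A = 8 + 4*(-313) = 8 - 1252 = -1244)
x = 4/5 (x = -4/(-5) = -4*(-1/5) = 4/5 ≈ 0.80000)
Y(Q) = 4/5
H(W) = 4 (H(W) = -3 + 14/2 = -3 + 14*(1/2) = -3 + 7 = 4)
A - H(Y(3)) = -1244 - 1*4 = -1244 - 4 = -1248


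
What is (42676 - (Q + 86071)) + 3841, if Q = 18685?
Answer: -58239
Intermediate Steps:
(42676 - (Q + 86071)) + 3841 = (42676 - (18685 + 86071)) + 3841 = (42676 - 1*104756) + 3841 = (42676 - 104756) + 3841 = -62080 + 3841 = -58239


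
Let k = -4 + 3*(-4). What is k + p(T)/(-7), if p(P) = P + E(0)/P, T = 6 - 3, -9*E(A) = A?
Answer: -115/7 ≈ -16.429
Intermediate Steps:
E(A) = -A/9
k = -16 (k = -4 - 12 = -16)
T = 3
p(P) = P (p(P) = P + (-⅑*0)/P = P + 0/P = P + 0 = P)
k + p(T)/(-7) = -16 + 3/(-7) = -16 - ⅐*3 = -16 - 3/7 = -115/7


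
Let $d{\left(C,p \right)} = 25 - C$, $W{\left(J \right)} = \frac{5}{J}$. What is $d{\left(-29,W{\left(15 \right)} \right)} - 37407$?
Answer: $-37353$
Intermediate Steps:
$d{\left(-29,W{\left(15 \right)} \right)} - 37407 = \left(25 - -29\right) - 37407 = \left(25 + 29\right) - 37407 = 54 - 37407 = -37353$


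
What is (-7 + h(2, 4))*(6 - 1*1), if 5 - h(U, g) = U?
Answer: -20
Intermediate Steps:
h(U, g) = 5 - U
(-7 + h(2, 4))*(6 - 1*1) = (-7 + (5 - 1*2))*(6 - 1*1) = (-7 + (5 - 2))*(6 - 1) = (-7 + 3)*5 = -4*5 = -20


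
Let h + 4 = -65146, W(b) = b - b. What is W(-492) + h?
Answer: -65150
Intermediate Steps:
W(b) = 0
h = -65150 (h = -4 - 65146 = -65150)
W(-492) + h = 0 - 65150 = -65150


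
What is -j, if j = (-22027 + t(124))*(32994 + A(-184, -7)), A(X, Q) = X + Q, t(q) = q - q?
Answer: 722551681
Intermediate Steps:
t(q) = 0
A(X, Q) = Q + X
j = -722551681 (j = (-22027 + 0)*(32994 + (-7 - 184)) = -22027*(32994 - 191) = -22027*32803 = -722551681)
-j = -1*(-722551681) = 722551681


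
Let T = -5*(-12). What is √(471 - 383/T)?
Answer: √418155/30 ≈ 21.555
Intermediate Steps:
T = 60
√(471 - 383/T) = √(471 - 383/60) = √(27877/60) = √418155/30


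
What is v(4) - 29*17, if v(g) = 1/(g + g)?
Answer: -3943/8 ≈ -492.88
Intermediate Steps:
v(g) = 1/(2*g)
v(4) - 29*17 = (½)/4 - 29*17 = (½)*(¼) - 493 = ⅛ - 493 = -3943/8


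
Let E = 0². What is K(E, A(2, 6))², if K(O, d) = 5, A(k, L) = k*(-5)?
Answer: 25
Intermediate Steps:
E = 0
A(k, L) = -5*k
K(E, A(2, 6))² = 5² = 25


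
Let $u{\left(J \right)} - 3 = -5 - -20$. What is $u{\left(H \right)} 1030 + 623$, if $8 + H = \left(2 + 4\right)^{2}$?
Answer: $19163$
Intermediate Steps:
$H = 28$ ($H = -8 + \left(2 + 4\right)^{2} = -8 + 6^{2} = -8 + 36 = 28$)
$u{\left(J \right)} = 18$ ($u{\left(J \right)} = 3 - -15 = 3 + \left(-5 + 20\right) = 3 + 15 = 18$)
$u{\left(H \right)} 1030 + 623 = 18 \cdot 1030 + 623 = 18540 + 623 = 19163$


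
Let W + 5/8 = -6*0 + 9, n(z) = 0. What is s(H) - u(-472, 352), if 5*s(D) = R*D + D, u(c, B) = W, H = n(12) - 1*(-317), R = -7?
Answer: -15551/40 ≈ -388.77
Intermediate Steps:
W = 67/8 (W = -5/8 + (-6*0 + 9) = -5/8 + (0 + 9) = -5/8 + 9 = 67/8 ≈ 8.3750)
H = 317 (H = 0 - 1*(-317) = 0 + 317 = 317)
u(c, B) = 67/8
s(D) = -6*D/5 (s(D) = (-7*D + D)/5 = (-6*D)/5 = -6*D/5)
s(H) - u(-472, 352) = -6/5*317 - 1*67/8 = -1902/5 - 67/8 = -15551/40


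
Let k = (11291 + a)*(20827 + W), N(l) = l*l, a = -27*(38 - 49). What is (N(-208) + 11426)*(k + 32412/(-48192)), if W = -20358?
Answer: 596833108946595/2008 ≈ 2.9723e+11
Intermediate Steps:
a = 297 (a = -27*(-11) = 297)
N(l) = l²
k = 5434772 (k = (11291 + 297)*(20827 - 20358) = 11588*469 = 5434772)
(N(-208) + 11426)*(k + 32412/(-48192)) = ((-208)² + 11426)*(5434772 + 32412/(-48192)) = (43264 + 11426)*(5434772 + 32412*(-1/48192)) = 54690*(5434772 - 2701/4016) = 54690*(21826041651/4016) = 596833108946595/2008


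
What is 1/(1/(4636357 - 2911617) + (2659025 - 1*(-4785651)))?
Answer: 1724740/12840130484241 ≈ 1.3432e-7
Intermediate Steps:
1/(1/(4636357 - 2911617) + (2659025 - 1*(-4785651))) = 1/(1/1724740 + (2659025 + 4785651)) = 1/(1/1724740 + 7444676) = 1/(12840130484241/1724740) = 1724740/12840130484241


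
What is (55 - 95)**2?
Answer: 1600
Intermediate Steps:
(55 - 95)**2 = (-40)**2 = 1600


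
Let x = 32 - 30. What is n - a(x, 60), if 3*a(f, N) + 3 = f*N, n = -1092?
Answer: -1131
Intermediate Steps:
x = 2
a(f, N) = -1 + N*f/3 (a(f, N) = -1 + (f*N)/3 = -1 + (N*f)/3 = -1 + N*f/3)
n - a(x, 60) = -1092 - (-1 + (⅓)*60*2) = -1092 - (-1 + 40) = -1092 - 1*39 = -1092 - 39 = -1131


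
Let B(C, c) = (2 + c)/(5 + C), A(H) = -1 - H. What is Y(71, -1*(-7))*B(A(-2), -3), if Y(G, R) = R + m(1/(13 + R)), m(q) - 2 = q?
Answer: -181/120 ≈ -1.5083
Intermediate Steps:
m(q) = 2 + q
B(C, c) = (2 + c)/(5 + C)
Y(G, R) = 2 + R + 1/(13 + R) (Y(G, R) = R + (2 + 1/(13 + R)) = 2 + R + 1/(13 + R))
Y(71, -1*(-7))*B(A(-2), -3) = ((1 + (2 - 1*(-7))*(13 - 1*(-7)))/(13 - 1*(-7)))*((2 - 3)/(5 + (-1 - 1*(-2)))) = ((1 + (2 + 7)*(13 + 7))/(13 + 7))*(-1/(5 + (-1 + 2))) = ((1 + 9*20)/20)*(-1/(5 + 1)) = ((1 + 180)/20)*(-1/6) = ((1/20)*181)*((⅙)*(-1)) = (181/20)*(-⅙) = -181/120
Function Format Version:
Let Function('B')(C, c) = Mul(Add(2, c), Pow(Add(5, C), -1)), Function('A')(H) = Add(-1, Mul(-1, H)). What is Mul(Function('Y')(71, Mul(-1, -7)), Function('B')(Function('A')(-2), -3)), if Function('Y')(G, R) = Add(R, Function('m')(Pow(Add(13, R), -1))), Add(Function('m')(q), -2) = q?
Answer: Rational(-181, 120) ≈ -1.5083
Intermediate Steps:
Function('m')(q) = Add(2, q)
Function('B')(C, c) = Mul(Pow(Add(5, C), -1), Add(2, c))
Function('Y')(G, R) = Add(2, R, Pow(Add(13, R), -1)) (Function('Y')(G, R) = Add(R, Add(2, Pow(Add(13, R), -1))) = Add(2, R, Pow(Add(13, R), -1)))
Mul(Function('Y')(71, Mul(-1, -7)), Function('B')(Function('A')(-2), -3)) = Mul(Mul(Pow(Add(13, Mul(-1, -7)), -1), Add(1, Mul(Add(2, Mul(-1, -7)), Add(13, Mul(-1, -7))))), Mul(Pow(Add(5, Add(-1, Mul(-1, -2))), -1), Add(2, -3))) = Mul(Mul(Pow(Add(13, 7), -1), Add(1, Mul(Add(2, 7), Add(13, 7)))), Mul(Pow(Add(5, Add(-1, 2)), -1), -1)) = Mul(Mul(Pow(20, -1), Add(1, Mul(9, 20))), Mul(Pow(Add(5, 1), -1), -1)) = Mul(Mul(Rational(1, 20), Add(1, 180)), Mul(Pow(6, -1), -1)) = Mul(Mul(Rational(1, 20), 181), Mul(Rational(1, 6), -1)) = Mul(Rational(181, 20), Rational(-1, 6)) = Rational(-181, 120)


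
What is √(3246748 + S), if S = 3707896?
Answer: 2*√1738661 ≈ 2637.2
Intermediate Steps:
√(3246748 + S) = √(3246748 + 3707896) = √6954644 = 2*√1738661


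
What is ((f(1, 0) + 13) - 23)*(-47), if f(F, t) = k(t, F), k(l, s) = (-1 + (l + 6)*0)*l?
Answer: 470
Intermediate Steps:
k(l, s) = -l (k(l, s) = (-1 + (6 + l)*0)*l = (-1 + 0)*l = -l)
f(F, t) = -t
((f(1, 0) + 13) - 23)*(-47) = ((-1*0 + 13) - 23)*(-47) = ((0 + 13) - 23)*(-47) = (13 - 23)*(-47) = -10*(-47) = 470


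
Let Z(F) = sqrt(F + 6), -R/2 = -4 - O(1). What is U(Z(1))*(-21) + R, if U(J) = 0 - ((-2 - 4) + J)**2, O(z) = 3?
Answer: 917 - 252*sqrt(7) ≈ 250.27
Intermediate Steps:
R = 14 (R = -2*(-4 - 1*3) = -2*(-4 - 3) = -2*(-7) = 14)
Z(F) = sqrt(6 + F)
U(J) = -(-6 + J)**2 (U(J) = 0 - (-6 + J)**2 = -(-6 + J)**2)
U(Z(1))*(-21) + R = -(-6 + sqrt(6 + 1))**2*(-21) + 14 = -(-6 + sqrt(7))**2*(-21) + 14 = 21*(-6 + sqrt(7))**2 + 14 = 14 + 21*(-6 + sqrt(7))**2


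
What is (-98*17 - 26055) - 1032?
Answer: -28753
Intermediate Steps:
(-98*17 - 26055) - 1032 = (-49*34 - 26055) - 1032 = (-1666 - 26055) - 1032 = -27721 - 1032 = -28753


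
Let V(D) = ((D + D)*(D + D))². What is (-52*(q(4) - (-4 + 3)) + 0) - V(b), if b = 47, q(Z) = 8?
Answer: -78075364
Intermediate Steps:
V(D) = 16*D⁴ (V(D) = ((2*D)*(2*D))² = (4*D²)² = 16*D⁴)
(-52*(q(4) - (-4 + 3)) + 0) - V(b) = (-52*(8 - (-4 + 3)) + 0) - 16*47⁴ = (-52*(8 - 1*(-1)) + 0) - 16*4879681 = (-52*(8 + 1) + 0) - 1*78074896 = (-52*9 + 0) - 78074896 = (-468 + 0) - 78074896 = -468 - 78074896 = -78075364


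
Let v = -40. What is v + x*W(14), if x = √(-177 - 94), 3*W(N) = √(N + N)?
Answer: -40 + 2*I*√1897/3 ≈ -40.0 + 29.036*I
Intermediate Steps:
W(N) = √2*√N/3 (W(N) = √(N + N)/3 = √(2*N)/3 = (√2*√N)/3 = √2*√N/3)
x = I*√271 (x = √(-271) = I*√271 ≈ 16.462*I)
v + x*W(14) = -40 + (I*√271)*(√2*√14/3) = -40 + (I*√271)*(2*√7/3) = -40 + 2*I*√1897/3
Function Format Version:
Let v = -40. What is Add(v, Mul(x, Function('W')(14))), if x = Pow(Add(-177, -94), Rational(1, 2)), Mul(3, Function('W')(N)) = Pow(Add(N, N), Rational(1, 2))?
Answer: Add(-40, Mul(Rational(2, 3), I, Pow(1897, Rational(1, 2)))) ≈ Add(-40.000, Mul(29.036, I))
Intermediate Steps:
Function('W')(N) = Mul(Rational(1, 3), Pow(2, Rational(1, 2)), Pow(N, Rational(1, 2))) (Function('W')(N) = Mul(Rational(1, 3), Pow(Add(N, N), Rational(1, 2))) = Mul(Rational(1, 3), Pow(Mul(2, N), Rational(1, 2))) = Mul(Rational(1, 3), Mul(Pow(2, Rational(1, 2)), Pow(N, Rational(1, 2)))) = Mul(Rational(1, 3), Pow(2, Rational(1, 2)), Pow(N, Rational(1, 2))))
x = Mul(I, Pow(271, Rational(1, 2))) (x = Pow(-271, Rational(1, 2)) = Mul(I, Pow(271, Rational(1, 2))) ≈ Mul(16.462, I))
Add(v, Mul(x, Function('W')(14))) = Add(-40, Mul(Mul(I, Pow(271, Rational(1, 2))), Mul(Rational(1, 3), Pow(2, Rational(1, 2)), Pow(14, Rational(1, 2))))) = Add(-40, Mul(Mul(I, Pow(271, Rational(1, 2))), Mul(Rational(2, 3), Pow(7, Rational(1, 2))))) = Add(-40, Mul(Rational(2, 3), I, Pow(1897, Rational(1, 2))))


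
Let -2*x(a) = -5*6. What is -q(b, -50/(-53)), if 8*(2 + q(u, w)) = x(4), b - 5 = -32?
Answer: 1/8 ≈ 0.12500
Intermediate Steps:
b = -27 (b = 5 - 32 = -27)
x(a) = 15 (x(a) = -(-5)*6/2 = -1/2*(-30) = 15)
q(u, w) = -1/8 (q(u, w) = -2 + (1/8)*15 = -2 + 15/8 = -1/8)
-q(b, -50/(-53)) = -1*(-1/8) = 1/8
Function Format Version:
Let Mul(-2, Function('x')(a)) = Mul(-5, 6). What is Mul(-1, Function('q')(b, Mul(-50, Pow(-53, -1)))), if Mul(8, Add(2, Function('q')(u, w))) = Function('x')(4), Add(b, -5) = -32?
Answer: Rational(1, 8) ≈ 0.12500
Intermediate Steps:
b = -27 (b = Add(5, -32) = -27)
Function('x')(a) = 15 (Function('x')(a) = Mul(Rational(-1, 2), Mul(-5, 6)) = Mul(Rational(-1, 2), -30) = 15)
Function('q')(u, w) = Rational(-1, 8) (Function('q')(u, w) = Add(-2, Mul(Rational(1, 8), 15)) = Add(-2, Rational(15, 8)) = Rational(-1, 8))
Mul(-1, Function('q')(b, Mul(-50, Pow(-53, -1)))) = Mul(-1, Rational(-1, 8)) = Rational(1, 8)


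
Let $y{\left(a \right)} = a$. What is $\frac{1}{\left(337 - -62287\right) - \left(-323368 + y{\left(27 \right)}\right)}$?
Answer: $\frac{1}{385965} \approx 2.5909 \cdot 10^{-6}$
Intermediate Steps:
$\frac{1}{\left(337 - -62287\right) - \left(-323368 + y{\left(27 \right)}\right)} = \frac{1}{\left(337 - -62287\right) + \left(323368 - 27\right)} = \frac{1}{\left(337 + 62287\right) + \left(323368 - 27\right)} = \frac{1}{62624 + 323341} = \frac{1}{385965}$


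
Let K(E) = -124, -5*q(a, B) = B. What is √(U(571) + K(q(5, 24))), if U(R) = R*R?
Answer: 3*√36213 ≈ 570.89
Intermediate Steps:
U(R) = R²
q(a, B) = -B/5
√(U(571) + K(q(5, 24))) = √(571² - 124) = √(326041 - 124) = √325917 = 3*√36213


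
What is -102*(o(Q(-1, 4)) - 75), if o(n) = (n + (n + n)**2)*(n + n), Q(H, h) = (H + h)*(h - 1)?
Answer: -603738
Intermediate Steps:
Q(H, h) = (-1 + h)*(H + h) (Q(H, h) = (H + h)*(-1 + h) = (-1 + h)*(H + h))
o(n) = 2*n*(n + 4*n**2) (o(n) = (n + (2*n)**2)*(2*n) = (n + 4*n**2)*(2*n) = 2*n*(n + 4*n**2))
-102*(o(Q(-1, 4)) - 75) = -102*((4**2 - 1*(-1) - 1*4 - 1*4)**2*(2 + 8*(4**2 - 1*(-1) - 1*4 - 1*4)) - 75) = -102*((16 + 1 - 4 - 4)**2*(2 + 8*(16 + 1 - 4 - 4)) - 75) = -102*(9**2*(2 + 8*9) - 75) = -102*(81*(2 + 72) - 75) = -102*(81*74 - 75) = -102*(5994 - 75) = -102*5919 = -603738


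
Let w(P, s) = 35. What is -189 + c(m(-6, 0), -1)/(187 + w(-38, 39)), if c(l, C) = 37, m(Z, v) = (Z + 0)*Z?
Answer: -1133/6 ≈ -188.83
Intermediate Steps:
m(Z, v) = Z**2 (m(Z, v) = Z*Z = Z**2)
-189 + c(m(-6, 0), -1)/(187 + w(-38, 39)) = -189 + 37/(187 + 35) = -189 + 37/222 = -189 + 37*(1/222) = -189 + 1/6 = -1133/6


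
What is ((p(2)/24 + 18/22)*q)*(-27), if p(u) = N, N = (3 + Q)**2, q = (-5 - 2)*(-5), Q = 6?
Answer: -348705/88 ≈ -3962.6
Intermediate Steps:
q = 35 (q = -7*(-5) = 35)
N = 81 (N = (3 + 6)**2 = 9**2 = 81)
p(u) = 81
((p(2)/24 + 18/22)*q)*(-27) = ((81/24 + 18/22)*35)*(-27) = ((81*(1/24) + 18*(1/22))*35)*(-27) = ((27/8 + 9/11)*35)*(-27) = ((369/88)*35)*(-27) = (12915/88)*(-27) = -348705/88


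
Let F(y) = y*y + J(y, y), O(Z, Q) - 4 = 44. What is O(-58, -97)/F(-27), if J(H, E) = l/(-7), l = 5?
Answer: 168/2549 ≈ 0.065908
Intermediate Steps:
J(H, E) = -5/7 (J(H, E) = 5/(-7) = 5*(-⅐) = -5/7)
O(Z, Q) = 48 (O(Z, Q) = 4 + 44 = 48)
F(y) = -5/7 + y² (F(y) = y*y - 5/7 = y² - 5/7 = -5/7 + y²)
O(-58, -97)/F(-27) = 48/(-5/7 + (-27)²) = 48/(-5/7 + 729) = 48/(5098/7) = 48*(7/5098) = 168/2549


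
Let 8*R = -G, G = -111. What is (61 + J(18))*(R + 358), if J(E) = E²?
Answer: 1145375/8 ≈ 1.4317e+5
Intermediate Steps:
R = 111/8 (R = (-1*(-111))/8 = (⅛)*111 = 111/8 ≈ 13.875)
(61 + J(18))*(R + 358) = (61 + 18²)*(111/8 + 358) = (61 + 324)*(2975/8) = 385*(2975/8) = 1145375/8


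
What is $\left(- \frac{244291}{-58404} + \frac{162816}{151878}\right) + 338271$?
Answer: $\frac{500101002467519}{1478380452} \approx 3.3828 \cdot 10^{5}$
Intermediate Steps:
$\left(- \frac{244291}{-58404} + \frac{162816}{151878}\right) + 338271 = \left(\left(-244291\right) \left(- \frac{1}{58404}\right) + 162816 \cdot \frac{1}{151878}\right) + 338271 = \left(\frac{244291}{58404} + \frac{27136}{25313}\right) + 338271 = \frac{7768589027}{1478380452} + 338271 = \frac{500101002467519}{1478380452}$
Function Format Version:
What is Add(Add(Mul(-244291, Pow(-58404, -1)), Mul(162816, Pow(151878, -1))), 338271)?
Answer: Rational(500101002467519, 1478380452) ≈ 3.3828e+5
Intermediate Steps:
Add(Add(Mul(-244291, Pow(-58404, -1)), Mul(162816, Pow(151878, -1))), 338271) = Add(Add(Mul(-244291, Rational(-1, 58404)), Mul(162816, Rational(1, 151878))), 338271) = Add(Add(Rational(244291, 58404), Rational(27136, 25313)), 338271) = Add(Rational(7768589027, 1478380452), 338271) = Rational(500101002467519, 1478380452)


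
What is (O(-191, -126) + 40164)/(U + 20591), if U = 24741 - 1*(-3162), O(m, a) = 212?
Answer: 20188/24247 ≈ 0.83260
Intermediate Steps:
U = 27903 (U = 24741 + 3162 = 27903)
(O(-191, -126) + 40164)/(U + 20591) = (212 + 40164)/(27903 + 20591) = 40376/48494 = 40376*(1/48494) = 20188/24247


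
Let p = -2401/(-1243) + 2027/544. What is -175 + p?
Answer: -114507895/676192 ≈ -169.34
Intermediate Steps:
p = 3825705/676192 (p = -2401*(-1/1243) + 2027*(1/544) = 2401/1243 + 2027/544 = 3825705/676192 ≈ 5.6577)
-175 + p = -175 + 3825705/676192 = -114507895/676192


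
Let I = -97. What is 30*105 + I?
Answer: 3053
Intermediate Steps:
30*105 + I = 30*105 - 97 = 3150 - 97 = 3053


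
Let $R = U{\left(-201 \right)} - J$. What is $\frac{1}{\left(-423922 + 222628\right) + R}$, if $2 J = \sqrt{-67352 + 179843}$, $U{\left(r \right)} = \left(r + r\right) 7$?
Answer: $- \frac{272144}{55546730055} + \frac{2 \sqrt{12499}}{55546730055} \approx -4.8953 \cdot 10^{-6}$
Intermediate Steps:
$U{\left(r \right)} = 14 r$ ($U{\left(r \right)} = 2 r 7 = 14 r$)
$J = \frac{3 \sqrt{12499}}{2}$ ($J = \frac{\sqrt{-67352 + 179843}}{2} = \frac{\sqrt{112491}}{2} = \frac{3 \sqrt{12499}}{2} \approx 167.7$)
$R = -2814 - \frac{3 \sqrt{12499}}{2}$ ($R = 14 \left(-201\right) - \frac{3 \sqrt{12499}}{2} = -2814 - \frac{3 \sqrt{12499}}{2} \approx -2981.7$)
$\frac{1}{\left(-423922 + 222628\right) + R} = \frac{1}{\left(-423922 + 222628\right) - \left(2814 + \frac{3 \sqrt{12499}}{2}\right)} = \frac{1}{-201294 - \left(2814 + \frac{3 \sqrt{12499}}{2}\right)} = \frac{1}{-204108 - \frac{3 \sqrt{12499}}{2}}$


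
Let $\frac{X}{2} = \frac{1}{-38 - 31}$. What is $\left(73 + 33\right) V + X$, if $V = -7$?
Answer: $- \frac{51200}{69} \approx -742.03$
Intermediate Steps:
$X = - \frac{2}{69}$ ($X = \frac{2}{-38 - 31} = \frac{2}{-69} = 2 \left(- \frac{1}{69}\right) = - \frac{2}{69} \approx -0.028986$)
$\left(73 + 33\right) V + X = \left(73 + 33\right) \left(-7\right) - \frac{2}{69} = 106 \left(-7\right) - \frac{2}{69} = -742 - \frac{2}{69} = - \frac{51200}{69}$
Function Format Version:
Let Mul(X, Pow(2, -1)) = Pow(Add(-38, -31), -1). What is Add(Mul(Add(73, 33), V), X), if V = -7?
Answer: Rational(-51200, 69) ≈ -742.03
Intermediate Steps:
X = Rational(-2, 69) (X = Mul(2, Pow(Add(-38, -31), -1)) = Mul(2, Pow(-69, -1)) = Mul(2, Rational(-1, 69)) = Rational(-2, 69) ≈ -0.028986)
Add(Mul(Add(73, 33), V), X) = Add(Mul(Add(73, 33), -7), Rational(-2, 69)) = Add(Mul(106, -7), Rational(-2, 69)) = Add(-742, Rational(-2, 69)) = Rational(-51200, 69)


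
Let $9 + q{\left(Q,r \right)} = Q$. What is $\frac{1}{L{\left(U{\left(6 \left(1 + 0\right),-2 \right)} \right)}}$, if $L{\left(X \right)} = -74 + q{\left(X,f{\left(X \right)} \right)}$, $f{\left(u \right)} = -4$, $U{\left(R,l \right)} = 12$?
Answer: $- \frac{1}{71} \approx -0.014085$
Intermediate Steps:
$q{\left(Q,r \right)} = -9 + Q$
$L{\left(X \right)} = -83 + X$ ($L{\left(X \right)} = -74 + \left(-9 + X\right) = -83 + X$)
$\frac{1}{L{\left(U{\left(6 \left(1 + 0\right),-2 \right)} \right)}} = \frac{1}{-83 + 12} = \frac{1}{-71} = - \frac{1}{71}$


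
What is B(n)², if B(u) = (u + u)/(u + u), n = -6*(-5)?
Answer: 1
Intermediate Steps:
n = 30
B(u) = 1 (B(u) = (2*u)/((2*u)) = (2*u)*(1/(2*u)) = 1)
B(n)² = 1² = 1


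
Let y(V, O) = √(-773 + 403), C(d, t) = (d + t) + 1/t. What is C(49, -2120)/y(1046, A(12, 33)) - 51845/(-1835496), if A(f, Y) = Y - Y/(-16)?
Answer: 51845/1835496 + 4390521*I*√370/784400 ≈ 0.028246 + 107.67*I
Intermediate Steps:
C(d, t) = d + t + 1/t
A(f, Y) = 17*Y/16 (A(f, Y) = Y - Y*(-1)/16 = Y - (-1)*Y/16 = Y + Y/16 = 17*Y/16)
y(V, O) = I*√370 (y(V, O) = √(-370) = I*√370)
C(49, -2120)/y(1046, A(12, 33)) - 51845/(-1835496) = (49 - 2120 + 1/(-2120))/((I*√370)) - 51845/(-1835496) = (49 - 2120 - 1/2120)*(-I*√370/370) - 51845*(-1/1835496) = -(-4390521)*I*√370/784400 + 51845/1835496 = 4390521*I*√370/784400 + 51845/1835496 = 51845/1835496 + 4390521*I*√370/784400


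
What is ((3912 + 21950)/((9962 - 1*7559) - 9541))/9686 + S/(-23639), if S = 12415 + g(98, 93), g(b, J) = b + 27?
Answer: -39436829479/74289498766 ≈ -0.53085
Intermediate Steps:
g(b, J) = 27 + b
S = 12540 (S = 12415 + (27 + 98) = 12415 + 125 = 12540)
((3912 + 21950)/((9962 - 1*7559) - 9541))/9686 + S/(-23639) = ((3912 + 21950)/((9962 - 1*7559) - 9541))/9686 + 12540/(-23639) = (25862/((9962 - 7559) - 9541))*(1/9686) + 12540*(-1/23639) = (25862/(2403 - 9541))*(1/9686) - 1140/2149 = (25862/(-7138))*(1/9686) - 1140/2149 = (25862*(-1/7138))*(1/9686) - 1140/2149 = -12931/3569*1/9686 - 1140/2149 = -12931/34569334 - 1140/2149 = -39436829479/74289498766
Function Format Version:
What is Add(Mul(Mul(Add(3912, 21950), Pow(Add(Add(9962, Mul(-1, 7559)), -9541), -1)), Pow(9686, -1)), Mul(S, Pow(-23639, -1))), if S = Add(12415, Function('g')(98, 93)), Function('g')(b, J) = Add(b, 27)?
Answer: Rational(-39436829479, 74289498766) ≈ -0.53085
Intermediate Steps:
Function('g')(b, J) = Add(27, b)
S = 12540 (S = Add(12415, Add(27, 98)) = Add(12415, 125) = 12540)
Add(Mul(Mul(Add(3912, 21950), Pow(Add(Add(9962, Mul(-1, 7559)), -9541), -1)), Pow(9686, -1)), Mul(S, Pow(-23639, -1))) = Add(Mul(Mul(Add(3912, 21950), Pow(Add(Add(9962, Mul(-1, 7559)), -9541), -1)), Pow(9686, -1)), Mul(12540, Pow(-23639, -1))) = Add(Mul(Mul(25862, Pow(Add(Add(9962, -7559), -9541), -1)), Rational(1, 9686)), Mul(12540, Rational(-1, 23639))) = Add(Mul(Mul(25862, Pow(Add(2403, -9541), -1)), Rational(1, 9686)), Rational(-1140, 2149)) = Add(Mul(Mul(25862, Pow(-7138, -1)), Rational(1, 9686)), Rational(-1140, 2149)) = Add(Mul(Mul(25862, Rational(-1, 7138)), Rational(1, 9686)), Rational(-1140, 2149)) = Add(Mul(Rational(-12931, 3569), Rational(1, 9686)), Rational(-1140, 2149)) = Add(Rational(-12931, 34569334), Rational(-1140, 2149)) = Rational(-39436829479, 74289498766)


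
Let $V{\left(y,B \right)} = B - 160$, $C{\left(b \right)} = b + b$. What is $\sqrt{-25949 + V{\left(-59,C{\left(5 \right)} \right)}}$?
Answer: $i \sqrt{26099} \approx 161.55 i$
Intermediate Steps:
$C{\left(b \right)} = 2 b$
$V{\left(y,B \right)} = -160 + B$
$\sqrt{-25949 + V{\left(-59,C{\left(5 \right)} \right)}} = \sqrt{-25949 + \left(-160 + 2 \cdot 5\right)} = \sqrt{-25949 + \left(-160 + 10\right)} = \sqrt{-25949 - 150} = \sqrt{-26099} = i \sqrt{26099}$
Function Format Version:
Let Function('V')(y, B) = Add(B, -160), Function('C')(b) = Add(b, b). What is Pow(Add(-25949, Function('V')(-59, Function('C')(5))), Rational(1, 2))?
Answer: Mul(I, Pow(26099, Rational(1, 2))) ≈ Mul(161.55, I)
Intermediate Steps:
Function('C')(b) = Mul(2, b)
Function('V')(y, B) = Add(-160, B)
Pow(Add(-25949, Function('V')(-59, Function('C')(5))), Rational(1, 2)) = Pow(Add(-25949, Add(-160, Mul(2, 5))), Rational(1, 2)) = Pow(Add(-25949, Add(-160, 10)), Rational(1, 2)) = Pow(Add(-25949, -150), Rational(1, 2)) = Pow(-26099, Rational(1, 2)) = Mul(I, Pow(26099, Rational(1, 2)))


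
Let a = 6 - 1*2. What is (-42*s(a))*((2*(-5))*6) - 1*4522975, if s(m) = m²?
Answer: -4482655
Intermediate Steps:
a = 4 (a = 6 - 2 = 4)
(-42*s(a))*((2*(-5))*6) - 1*4522975 = (-42*4²)*((2*(-5))*6) - 1*4522975 = (-42*16)*(-10*6) - 4522975 = -672*(-60) - 4522975 = 40320 - 4522975 = -4482655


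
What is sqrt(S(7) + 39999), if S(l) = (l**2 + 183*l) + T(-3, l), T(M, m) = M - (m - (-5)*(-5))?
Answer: 8*sqrt(646) ≈ 203.33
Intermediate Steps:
T(M, m) = 25 + M - m (T(M, m) = M - (m - 1*25) = M - (m - 25) = M - (-25 + m) = M + (25 - m) = 25 + M - m)
S(l) = 22 + l**2 + 182*l (S(l) = (l**2 + 183*l) + (25 - 3 - l) = (l**2 + 183*l) + (22 - l) = 22 + l**2 + 182*l)
sqrt(S(7) + 39999) = sqrt((22 + 7**2 + 182*7) + 39999) = sqrt((22 + 49 + 1274) + 39999) = sqrt(1345 + 39999) = sqrt(41344) = 8*sqrt(646)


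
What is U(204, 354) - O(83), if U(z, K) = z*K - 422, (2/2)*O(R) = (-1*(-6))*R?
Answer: 71296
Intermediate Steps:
O(R) = 6*R (O(R) = (-1*(-6))*R = 6*R)
U(z, K) = -422 + K*z (U(z, K) = K*z - 422 = -422 + K*z)
U(204, 354) - O(83) = (-422 + 354*204) - 6*83 = (-422 + 72216) - 1*498 = 71794 - 498 = 71296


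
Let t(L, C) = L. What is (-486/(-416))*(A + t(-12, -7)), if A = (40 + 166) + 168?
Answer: 43983/104 ≈ 422.91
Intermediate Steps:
A = 374 (A = 206 + 168 = 374)
(-486/(-416))*(A + t(-12, -7)) = (-486/(-416))*(374 - 12) = -486*(-1/416)*362 = (243/208)*362 = 43983/104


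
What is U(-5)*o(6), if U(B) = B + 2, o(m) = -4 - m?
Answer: 30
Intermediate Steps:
U(B) = 2 + B
U(-5)*o(6) = (2 - 5)*(-4 - 1*6) = -3*(-4 - 6) = -3*(-10) = 30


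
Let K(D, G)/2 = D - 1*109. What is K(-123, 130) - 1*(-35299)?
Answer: 34835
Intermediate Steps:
K(D, G) = -218 + 2*D (K(D, G) = 2*(D - 1*109) = 2*(D - 109) = 2*(-109 + D) = -218 + 2*D)
K(-123, 130) - 1*(-35299) = (-218 + 2*(-123)) - 1*(-35299) = (-218 - 246) + 35299 = -464 + 35299 = 34835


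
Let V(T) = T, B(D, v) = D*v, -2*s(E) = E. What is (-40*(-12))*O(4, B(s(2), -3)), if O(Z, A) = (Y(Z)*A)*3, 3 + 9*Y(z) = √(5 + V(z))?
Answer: 0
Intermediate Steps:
s(E) = -E/2
Y(z) = -⅓ + √(5 + z)/9
O(Z, A) = 3*A*(-⅓ + √(5 + Z)/9) (O(Z, A) = ((-⅓ + √(5 + Z)/9)*A)*3 = (A*(-⅓ + √(5 + Z)/9))*3 = 3*A*(-⅓ + √(5 + Z)/9))
(-40*(-12))*O(4, B(s(2), -3)) = (-40*(-12))*((-½*2*(-3))*(-3 + √(5 + 4))/3) = 480*((-1*(-3))*(-3 + √9)/3) = 480*((⅓)*3*(-3 + 3)) = 480*((⅓)*3*0) = 480*0 = 0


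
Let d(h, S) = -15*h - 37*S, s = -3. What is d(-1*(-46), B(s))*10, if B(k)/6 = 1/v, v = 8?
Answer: -14355/2 ≈ -7177.5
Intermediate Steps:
B(k) = ¾ (B(k) = 6/8 = 6*(⅛) = ¾)
d(h, S) = -37*S - 15*h
d(-1*(-46), B(s))*10 = (-37*¾ - (-15)*(-46))*10 = (-111/4 - 15*46)*10 = (-111/4 - 690)*10 = -2871/4*10 = -14355/2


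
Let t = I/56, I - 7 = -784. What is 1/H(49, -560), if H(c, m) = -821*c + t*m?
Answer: -1/32459 ≈ -3.0808e-5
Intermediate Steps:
I = -777 (I = 7 - 784 = -777)
t = -111/8 (t = -777/56 = -777*1/56 = -111/8 ≈ -13.875)
H(c, m) = -821*c - 111*m/8
1/H(49, -560) = 1/(-821*49 - 111/8*(-560)) = 1/(-40229 + 7770) = 1/(-32459) = -1/32459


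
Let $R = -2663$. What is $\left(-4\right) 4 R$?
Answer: $42608$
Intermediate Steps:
$\left(-4\right) 4 R = \left(-4\right) 4 \left(-2663\right) = \left(-16\right) \left(-2663\right) = 42608$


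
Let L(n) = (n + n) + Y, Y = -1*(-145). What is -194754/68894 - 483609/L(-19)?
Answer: -2381328366/526547 ≈ -4522.5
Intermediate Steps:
Y = 145
L(n) = 145 + 2*n (L(n) = (n + n) + 145 = 2*n + 145 = 145 + 2*n)
-194754/68894 - 483609/L(-19) = -194754/68894 - 483609/(145 + 2*(-19)) = -194754*1/68894 - 483609/(145 - 38) = -13911/4921 - 483609/107 = -2381328366/526547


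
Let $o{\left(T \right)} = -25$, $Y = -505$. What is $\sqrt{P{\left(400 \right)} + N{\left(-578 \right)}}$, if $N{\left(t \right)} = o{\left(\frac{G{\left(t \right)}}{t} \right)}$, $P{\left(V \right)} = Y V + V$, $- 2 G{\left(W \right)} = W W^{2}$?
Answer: $5 i \sqrt{8065} \approx 449.03 i$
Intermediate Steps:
$G{\left(W \right)} = - \frac{W^{3}}{2}$ ($G{\left(W \right)} = - \frac{W W^{2}}{2} = - \frac{W^{3}}{2}$)
$P{\left(V \right)} = - 504 V$ ($P{\left(V \right)} = - 505 V + V = - 504 V$)
$N{\left(t \right)} = -25$
$\sqrt{P{\left(400 \right)} + N{\left(-578 \right)}} = \sqrt{\left(-504\right) 400 - 25} = \sqrt{-201600 - 25} = \sqrt{-201625} = 5 i \sqrt{8065}$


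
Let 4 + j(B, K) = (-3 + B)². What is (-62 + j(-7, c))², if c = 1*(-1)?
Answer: 1156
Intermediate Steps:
c = -1
j(B, K) = -4 + (-3 + B)²
(-62 + j(-7, c))² = (-62 + (-4 + (-3 - 7)²))² = (-62 + (-4 + (-10)²))² = (-62 + (-4 + 100))² = (-62 + 96)² = 34² = 1156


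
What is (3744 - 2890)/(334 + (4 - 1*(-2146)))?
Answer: 427/1242 ≈ 0.34380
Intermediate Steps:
(3744 - 2890)/(334 + (4 - 1*(-2146))) = 854/(334 + (4 + 2146)) = 854/(334 + 2150) = 854/2484 = 854*(1/2484) = 427/1242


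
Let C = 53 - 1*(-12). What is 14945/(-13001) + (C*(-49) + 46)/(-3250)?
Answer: -7761111/42253250 ≈ -0.18368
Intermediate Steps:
C = 65 (C = 53 + 12 = 65)
14945/(-13001) + (C*(-49) + 46)/(-3250) = 14945/(-13001) + (65*(-49) + 46)/(-3250) = 14945*(-1/13001) + (-3185 + 46)*(-1/3250) = -14945/13001 - 3139*(-1/3250) = -14945/13001 + 3139/3250 = -7761111/42253250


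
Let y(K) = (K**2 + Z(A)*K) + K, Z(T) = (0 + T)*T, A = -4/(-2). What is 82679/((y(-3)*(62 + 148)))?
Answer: -82679/1260 ≈ -65.618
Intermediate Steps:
A = 2 (A = -4*(-1/2) = 2)
Z(T) = T**2 (Z(T) = T*T = T**2)
y(K) = K**2 + 5*K (y(K) = (K**2 + 2**2*K) + K = (K**2 + 4*K) + K = K**2 + 5*K)
82679/((y(-3)*(62 + 148))) = 82679/(((-3*(5 - 3))*(62 + 148))) = 82679/((-3*2*210)) = 82679/((-6*210)) = 82679/(-1260) = 82679*(-1/1260) = -82679/1260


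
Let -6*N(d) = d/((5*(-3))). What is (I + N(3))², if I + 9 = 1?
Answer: 57121/900 ≈ 63.468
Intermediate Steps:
I = -8 (I = -9 + 1 = -8)
N(d) = d/90 (N(d) = -d/(6*(5*(-3))) = -d/(6*(-15)) = -d*(-1)/(6*15) = -(-1)*d/90 = d/90)
(I + N(3))² = (-8 + (1/90)*3)² = (-8 + 1/30)² = (-239/30)² = 57121/900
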